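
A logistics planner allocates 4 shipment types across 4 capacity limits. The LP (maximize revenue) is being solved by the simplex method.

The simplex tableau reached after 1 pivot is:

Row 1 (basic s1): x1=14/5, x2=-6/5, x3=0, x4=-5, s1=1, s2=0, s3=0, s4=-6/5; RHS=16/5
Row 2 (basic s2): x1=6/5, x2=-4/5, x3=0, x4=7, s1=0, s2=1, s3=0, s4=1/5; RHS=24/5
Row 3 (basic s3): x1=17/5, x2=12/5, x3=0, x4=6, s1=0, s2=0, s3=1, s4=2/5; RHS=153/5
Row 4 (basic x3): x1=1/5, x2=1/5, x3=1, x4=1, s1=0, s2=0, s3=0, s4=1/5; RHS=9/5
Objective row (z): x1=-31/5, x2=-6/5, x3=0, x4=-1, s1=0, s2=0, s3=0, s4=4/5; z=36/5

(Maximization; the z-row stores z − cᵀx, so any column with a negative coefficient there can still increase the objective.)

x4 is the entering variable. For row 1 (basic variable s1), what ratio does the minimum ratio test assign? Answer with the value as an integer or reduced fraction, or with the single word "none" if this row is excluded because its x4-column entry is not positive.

The x4 entry in row 1 is -5 ≤ 0, so this row gives no ratio.

none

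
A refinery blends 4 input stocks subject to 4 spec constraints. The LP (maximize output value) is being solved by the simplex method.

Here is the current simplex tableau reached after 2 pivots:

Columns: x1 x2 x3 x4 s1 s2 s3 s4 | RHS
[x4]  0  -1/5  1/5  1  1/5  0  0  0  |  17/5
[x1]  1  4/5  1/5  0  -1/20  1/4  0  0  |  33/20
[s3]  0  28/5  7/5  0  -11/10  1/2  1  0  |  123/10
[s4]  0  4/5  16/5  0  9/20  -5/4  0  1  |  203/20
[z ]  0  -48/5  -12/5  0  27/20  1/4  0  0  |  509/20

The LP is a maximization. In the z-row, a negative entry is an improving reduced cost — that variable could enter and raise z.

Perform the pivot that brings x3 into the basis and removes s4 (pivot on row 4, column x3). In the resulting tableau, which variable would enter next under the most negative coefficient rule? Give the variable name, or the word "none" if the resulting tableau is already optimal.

Pivot element 16/5. New z-row = old z-row − (-12/5)·(row 4/(16/5)).
Updated z-row coefficients: x1: 0, x2: -9, x3: 0, x4: 0, s1: 27/16, s2: -11/16, s3: 0, s4: 3/4.
The most negative is -9 in column x2, so x2 would enter next.

x2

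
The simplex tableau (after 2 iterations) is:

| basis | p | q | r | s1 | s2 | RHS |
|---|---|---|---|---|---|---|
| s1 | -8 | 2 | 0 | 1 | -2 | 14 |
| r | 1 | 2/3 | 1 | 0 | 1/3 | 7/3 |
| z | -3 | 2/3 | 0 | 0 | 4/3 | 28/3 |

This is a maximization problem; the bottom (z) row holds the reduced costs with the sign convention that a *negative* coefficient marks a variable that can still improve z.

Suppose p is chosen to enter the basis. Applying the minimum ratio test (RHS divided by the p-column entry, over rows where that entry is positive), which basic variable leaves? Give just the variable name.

r

Ratios: row 1 (s1): entry -8 ≤ 0, skip; row 2 (r): (7/3)/1 = 7/3.
Minimum ratio 7/3 is in the r row, so r leaves.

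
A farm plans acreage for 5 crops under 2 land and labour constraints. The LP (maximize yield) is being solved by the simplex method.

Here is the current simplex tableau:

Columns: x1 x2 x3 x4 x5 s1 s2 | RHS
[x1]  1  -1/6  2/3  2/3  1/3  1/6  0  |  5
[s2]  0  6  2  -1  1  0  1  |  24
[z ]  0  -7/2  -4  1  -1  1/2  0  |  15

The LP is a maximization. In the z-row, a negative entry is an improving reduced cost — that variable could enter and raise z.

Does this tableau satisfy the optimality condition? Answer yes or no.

Column x2 has objective-row coefficient -7/2, which is negative; an improving pivot exists, so not yet optimal.

no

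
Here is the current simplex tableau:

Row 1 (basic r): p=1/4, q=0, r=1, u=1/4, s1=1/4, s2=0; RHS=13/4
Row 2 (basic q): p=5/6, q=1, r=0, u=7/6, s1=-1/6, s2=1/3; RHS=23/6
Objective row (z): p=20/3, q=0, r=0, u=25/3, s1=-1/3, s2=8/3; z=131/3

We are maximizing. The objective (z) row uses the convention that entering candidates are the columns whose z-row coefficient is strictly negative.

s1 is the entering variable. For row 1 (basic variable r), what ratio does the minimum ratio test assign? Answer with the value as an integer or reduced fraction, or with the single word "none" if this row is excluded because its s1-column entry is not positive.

Ratio = RHS / (s1 entry) = (13/4) / (1/4) = 13.

13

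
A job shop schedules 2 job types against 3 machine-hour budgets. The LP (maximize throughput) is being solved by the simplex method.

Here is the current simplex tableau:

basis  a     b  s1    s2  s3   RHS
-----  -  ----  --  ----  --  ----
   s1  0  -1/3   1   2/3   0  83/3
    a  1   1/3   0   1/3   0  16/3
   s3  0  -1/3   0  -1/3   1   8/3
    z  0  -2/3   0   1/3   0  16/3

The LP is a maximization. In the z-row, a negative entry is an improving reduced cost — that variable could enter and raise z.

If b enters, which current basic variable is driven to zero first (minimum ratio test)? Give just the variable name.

a

Ratios: row 1 (s1): entry -1/3 ≤ 0, skip; row 2 (a): (16/3)/(1/3) = 16; row 3 (s3): entry -1/3 ≤ 0, skip.
Minimum ratio 16 is in the a row, so a leaves.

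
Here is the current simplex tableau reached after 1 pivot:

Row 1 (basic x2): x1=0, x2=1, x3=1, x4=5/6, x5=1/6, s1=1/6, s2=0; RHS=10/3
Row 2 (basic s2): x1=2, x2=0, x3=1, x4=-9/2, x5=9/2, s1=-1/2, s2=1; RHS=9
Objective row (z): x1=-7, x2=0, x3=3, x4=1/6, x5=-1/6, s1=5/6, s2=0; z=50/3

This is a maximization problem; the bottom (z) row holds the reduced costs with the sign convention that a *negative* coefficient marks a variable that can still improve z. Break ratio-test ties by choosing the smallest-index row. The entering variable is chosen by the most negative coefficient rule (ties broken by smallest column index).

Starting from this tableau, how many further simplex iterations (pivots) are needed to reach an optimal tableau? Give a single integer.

pivot: x1 in, s2 out → z = 289/6
pivot: x4 in, x2 out → z = 221/2
No improving column remains; optimal.

2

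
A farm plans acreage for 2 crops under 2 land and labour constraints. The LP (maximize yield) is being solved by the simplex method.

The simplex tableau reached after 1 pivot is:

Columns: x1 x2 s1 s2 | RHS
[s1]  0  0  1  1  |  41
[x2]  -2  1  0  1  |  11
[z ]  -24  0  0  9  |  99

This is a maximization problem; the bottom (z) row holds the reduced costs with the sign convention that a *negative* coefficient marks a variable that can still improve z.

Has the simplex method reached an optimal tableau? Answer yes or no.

Column x1 has objective-row coefficient -24, which is negative; an improving pivot exists, so not yet optimal.

no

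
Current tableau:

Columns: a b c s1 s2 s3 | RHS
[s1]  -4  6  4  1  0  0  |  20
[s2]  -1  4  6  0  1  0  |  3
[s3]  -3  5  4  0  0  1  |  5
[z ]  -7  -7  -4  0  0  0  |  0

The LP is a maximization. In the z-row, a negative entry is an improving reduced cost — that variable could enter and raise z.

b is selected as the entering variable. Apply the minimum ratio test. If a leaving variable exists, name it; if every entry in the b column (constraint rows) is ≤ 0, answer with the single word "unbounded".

s2

Ratios: row 1 (s1): 20/6 = 10/3; row 2 (s2): 3/4 = 3/4; row 3 (s3): 5/5 = 1.
Minimum ratio is in the s2 row, so s2 leaves.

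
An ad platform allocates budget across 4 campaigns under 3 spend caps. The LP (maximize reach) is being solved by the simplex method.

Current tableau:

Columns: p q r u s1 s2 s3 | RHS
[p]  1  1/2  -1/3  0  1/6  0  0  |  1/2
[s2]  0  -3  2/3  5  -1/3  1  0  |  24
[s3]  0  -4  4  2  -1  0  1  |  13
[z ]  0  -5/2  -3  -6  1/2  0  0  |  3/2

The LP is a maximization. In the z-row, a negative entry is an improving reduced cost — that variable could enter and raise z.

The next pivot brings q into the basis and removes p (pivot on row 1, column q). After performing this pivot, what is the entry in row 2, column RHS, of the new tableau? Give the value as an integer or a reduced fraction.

Pivot element is row 1, column q: 1/2.
Normalize row 1: new (row 1, RHS) = (1/2)/(1/2) = 1.
row 2 ← row 2 − (-3)·(new row 1): 24 − (-3)·1 = 27.

27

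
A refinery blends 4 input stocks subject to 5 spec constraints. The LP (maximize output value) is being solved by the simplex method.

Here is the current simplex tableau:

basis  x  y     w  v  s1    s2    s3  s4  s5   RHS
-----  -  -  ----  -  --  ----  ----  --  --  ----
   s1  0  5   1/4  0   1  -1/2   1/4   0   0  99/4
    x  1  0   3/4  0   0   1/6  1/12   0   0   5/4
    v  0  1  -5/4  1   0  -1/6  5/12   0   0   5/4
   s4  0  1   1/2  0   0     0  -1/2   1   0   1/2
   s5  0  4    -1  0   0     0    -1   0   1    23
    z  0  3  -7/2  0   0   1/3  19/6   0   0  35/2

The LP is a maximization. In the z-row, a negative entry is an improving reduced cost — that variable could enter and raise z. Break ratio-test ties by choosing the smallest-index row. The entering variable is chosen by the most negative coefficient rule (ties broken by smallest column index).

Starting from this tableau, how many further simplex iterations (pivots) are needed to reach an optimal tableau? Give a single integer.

2

pivot: w in, s4 out → z = 21
pivot: s3 in, x out → z = 106/5
No improving column remains; optimal.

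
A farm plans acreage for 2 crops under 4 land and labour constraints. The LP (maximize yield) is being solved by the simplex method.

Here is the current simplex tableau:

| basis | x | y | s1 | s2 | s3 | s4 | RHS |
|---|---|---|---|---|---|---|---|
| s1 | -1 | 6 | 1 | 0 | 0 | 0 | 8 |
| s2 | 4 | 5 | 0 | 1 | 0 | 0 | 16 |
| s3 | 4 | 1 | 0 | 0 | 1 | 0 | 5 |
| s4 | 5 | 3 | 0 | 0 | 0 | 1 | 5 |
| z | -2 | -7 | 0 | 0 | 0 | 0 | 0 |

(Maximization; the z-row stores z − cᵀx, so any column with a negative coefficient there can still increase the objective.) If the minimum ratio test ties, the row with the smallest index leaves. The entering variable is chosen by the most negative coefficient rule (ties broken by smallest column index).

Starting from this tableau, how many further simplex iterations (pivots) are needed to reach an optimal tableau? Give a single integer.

2

pivot: y in, s1 out → z = 28/3
pivot: x in, s4 out → z = 109/11
No improving column remains; optimal.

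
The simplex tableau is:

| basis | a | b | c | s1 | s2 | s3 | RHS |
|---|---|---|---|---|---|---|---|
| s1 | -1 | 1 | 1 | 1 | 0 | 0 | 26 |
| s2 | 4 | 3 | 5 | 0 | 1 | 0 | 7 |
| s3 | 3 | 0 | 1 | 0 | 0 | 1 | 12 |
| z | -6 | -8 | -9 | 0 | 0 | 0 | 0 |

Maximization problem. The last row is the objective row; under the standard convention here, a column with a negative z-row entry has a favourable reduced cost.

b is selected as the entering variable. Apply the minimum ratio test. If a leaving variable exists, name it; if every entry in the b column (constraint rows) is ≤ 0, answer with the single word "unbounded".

Ratios: row 1 (s1): 26/1 = 26; row 2 (s2): 7/3 = 7/3; row 3 (s3): entry 0 ≤ 0, skip.
Minimum ratio is in the s2 row, so s2 leaves.

s2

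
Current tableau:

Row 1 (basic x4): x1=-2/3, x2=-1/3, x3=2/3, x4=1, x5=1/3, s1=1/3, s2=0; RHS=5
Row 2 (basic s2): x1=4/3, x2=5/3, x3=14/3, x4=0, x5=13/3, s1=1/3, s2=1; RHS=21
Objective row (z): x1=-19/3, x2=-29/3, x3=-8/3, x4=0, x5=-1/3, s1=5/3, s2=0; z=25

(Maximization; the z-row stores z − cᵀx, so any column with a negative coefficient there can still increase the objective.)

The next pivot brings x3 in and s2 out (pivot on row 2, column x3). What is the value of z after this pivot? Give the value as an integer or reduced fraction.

37

Minimum ratio for x3: 21/(14/3) = 9/2.
z changes by −(z-row coeff of x3)·ratio = −(-8/3)·(9/2) = 12.
New z = 25 + 12 = 37.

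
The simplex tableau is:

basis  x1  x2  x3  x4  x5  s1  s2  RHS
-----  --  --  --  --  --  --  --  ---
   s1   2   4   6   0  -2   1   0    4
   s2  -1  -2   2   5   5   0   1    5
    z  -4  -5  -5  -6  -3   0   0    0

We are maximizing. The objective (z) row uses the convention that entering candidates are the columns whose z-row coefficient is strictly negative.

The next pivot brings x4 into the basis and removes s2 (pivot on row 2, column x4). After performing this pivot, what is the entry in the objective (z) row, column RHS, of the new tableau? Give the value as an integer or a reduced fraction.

Pivot element is row 2, column x4: 5.
Normalize row 2: new (row 2, RHS) = 5/5 = 1.
z-row ← z-row − (-6)·(new row 2): 0 − (-6)·1 = 6.

6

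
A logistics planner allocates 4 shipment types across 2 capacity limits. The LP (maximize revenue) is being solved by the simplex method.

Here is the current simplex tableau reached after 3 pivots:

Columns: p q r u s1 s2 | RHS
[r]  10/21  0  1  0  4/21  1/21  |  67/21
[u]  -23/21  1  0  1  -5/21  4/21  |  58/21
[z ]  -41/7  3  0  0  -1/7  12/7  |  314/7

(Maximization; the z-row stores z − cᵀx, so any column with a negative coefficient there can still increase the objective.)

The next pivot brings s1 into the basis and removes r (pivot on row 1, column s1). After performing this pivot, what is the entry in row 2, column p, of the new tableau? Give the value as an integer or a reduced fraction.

Pivot element is row 1, column s1: 4/21.
Normalize row 1: new (row 1, p) = (10/21)/(4/21) = 5/2.
row 2 ← row 2 − (-5/21)·(new row 1): -23/21 − (-5/21)·(5/2) = -1/2.

-1/2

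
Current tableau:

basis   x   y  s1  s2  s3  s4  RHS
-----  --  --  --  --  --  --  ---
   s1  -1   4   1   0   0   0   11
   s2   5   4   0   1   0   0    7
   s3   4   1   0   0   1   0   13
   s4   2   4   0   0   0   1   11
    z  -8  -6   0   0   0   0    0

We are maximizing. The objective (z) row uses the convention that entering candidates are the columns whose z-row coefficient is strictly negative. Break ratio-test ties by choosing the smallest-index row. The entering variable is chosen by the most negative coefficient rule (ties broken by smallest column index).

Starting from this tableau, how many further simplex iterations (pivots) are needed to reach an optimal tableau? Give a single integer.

pivot: x in, s2 out → z = 56/5
No improving column remains; optimal.

1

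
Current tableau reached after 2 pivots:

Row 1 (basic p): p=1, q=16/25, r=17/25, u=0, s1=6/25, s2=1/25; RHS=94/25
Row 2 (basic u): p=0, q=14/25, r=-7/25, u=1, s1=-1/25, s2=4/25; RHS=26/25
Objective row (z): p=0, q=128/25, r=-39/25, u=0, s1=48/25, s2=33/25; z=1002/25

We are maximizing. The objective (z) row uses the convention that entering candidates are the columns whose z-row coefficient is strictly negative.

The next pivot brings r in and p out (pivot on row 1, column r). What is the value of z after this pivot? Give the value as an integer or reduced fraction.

Minimum ratio for r: (94/25)/(17/25) = 94/17.
z changes by −(z-row coeff of r)·ratio = −(-39/25)·(94/17) = 3666/425.
New z = 1002/25 + (3666/425) = 828/17.

828/17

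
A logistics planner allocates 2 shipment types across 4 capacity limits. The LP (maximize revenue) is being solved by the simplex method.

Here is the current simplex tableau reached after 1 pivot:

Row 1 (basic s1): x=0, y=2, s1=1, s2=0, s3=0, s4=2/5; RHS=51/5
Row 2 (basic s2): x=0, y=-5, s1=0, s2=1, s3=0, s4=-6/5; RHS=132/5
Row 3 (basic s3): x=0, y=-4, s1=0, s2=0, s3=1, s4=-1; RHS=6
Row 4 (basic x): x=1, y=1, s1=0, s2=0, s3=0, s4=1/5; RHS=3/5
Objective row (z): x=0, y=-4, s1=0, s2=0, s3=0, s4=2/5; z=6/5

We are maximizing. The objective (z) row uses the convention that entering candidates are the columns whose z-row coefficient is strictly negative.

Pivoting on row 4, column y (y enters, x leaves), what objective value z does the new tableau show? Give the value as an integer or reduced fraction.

18/5

Minimum ratio for y: (3/5)/1 = 3/5.
z changes by −(z-row coeff of y)·ratio = −(-4)·(3/5) = 12/5.
New z = 6/5 + (12/5) = 18/5.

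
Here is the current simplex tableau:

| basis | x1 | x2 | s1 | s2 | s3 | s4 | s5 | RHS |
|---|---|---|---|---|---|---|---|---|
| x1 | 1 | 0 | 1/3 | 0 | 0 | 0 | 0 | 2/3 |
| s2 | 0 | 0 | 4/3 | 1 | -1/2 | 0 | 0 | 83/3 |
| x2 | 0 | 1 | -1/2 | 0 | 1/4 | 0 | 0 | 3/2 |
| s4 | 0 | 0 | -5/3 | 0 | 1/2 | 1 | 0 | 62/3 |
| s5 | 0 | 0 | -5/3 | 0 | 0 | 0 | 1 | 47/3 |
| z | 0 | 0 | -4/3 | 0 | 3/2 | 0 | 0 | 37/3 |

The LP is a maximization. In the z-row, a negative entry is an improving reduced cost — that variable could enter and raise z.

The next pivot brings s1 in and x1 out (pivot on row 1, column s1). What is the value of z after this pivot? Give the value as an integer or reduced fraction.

Minimum ratio for s1: (2/3)/(1/3) = 2.
z changes by −(z-row coeff of s1)·ratio = −(-4/3)·2 = 8/3.
New z = 37/3 + (8/3) = 15.

15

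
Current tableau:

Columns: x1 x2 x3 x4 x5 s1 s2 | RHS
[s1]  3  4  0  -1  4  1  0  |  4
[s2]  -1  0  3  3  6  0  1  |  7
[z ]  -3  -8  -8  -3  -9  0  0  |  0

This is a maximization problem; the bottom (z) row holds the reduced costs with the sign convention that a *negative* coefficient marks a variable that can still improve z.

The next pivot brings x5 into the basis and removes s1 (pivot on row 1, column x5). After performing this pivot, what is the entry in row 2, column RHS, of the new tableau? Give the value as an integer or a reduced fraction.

Pivot element is row 1, column x5: 4.
Normalize row 1: new (row 1, RHS) = 4/4 = 1.
row 2 ← row 2 − 6·(new row 1): 7 − 6·1 = 1.

1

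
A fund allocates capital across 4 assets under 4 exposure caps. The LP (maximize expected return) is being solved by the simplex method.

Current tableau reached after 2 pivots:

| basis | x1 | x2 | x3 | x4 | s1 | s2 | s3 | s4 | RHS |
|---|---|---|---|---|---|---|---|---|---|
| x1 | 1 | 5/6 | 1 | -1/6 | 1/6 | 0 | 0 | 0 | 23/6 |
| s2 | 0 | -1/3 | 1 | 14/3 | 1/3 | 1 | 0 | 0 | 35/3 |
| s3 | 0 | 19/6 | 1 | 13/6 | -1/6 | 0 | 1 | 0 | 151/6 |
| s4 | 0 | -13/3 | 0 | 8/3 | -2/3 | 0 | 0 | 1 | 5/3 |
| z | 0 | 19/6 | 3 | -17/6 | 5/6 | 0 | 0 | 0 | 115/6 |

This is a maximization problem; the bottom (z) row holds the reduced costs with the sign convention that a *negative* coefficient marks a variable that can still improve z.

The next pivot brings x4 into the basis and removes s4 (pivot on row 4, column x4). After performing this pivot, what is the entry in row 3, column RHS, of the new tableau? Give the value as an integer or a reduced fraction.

381/16

Pivot element is row 4, column x4: 8/3.
Normalize row 4: new (row 4, RHS) = (5/3)/(8/3) = 5/8.
row 3 ← row 3 − (13/6)·(new row 4): 151/6 − (13/6)·(5/8) = 381/16.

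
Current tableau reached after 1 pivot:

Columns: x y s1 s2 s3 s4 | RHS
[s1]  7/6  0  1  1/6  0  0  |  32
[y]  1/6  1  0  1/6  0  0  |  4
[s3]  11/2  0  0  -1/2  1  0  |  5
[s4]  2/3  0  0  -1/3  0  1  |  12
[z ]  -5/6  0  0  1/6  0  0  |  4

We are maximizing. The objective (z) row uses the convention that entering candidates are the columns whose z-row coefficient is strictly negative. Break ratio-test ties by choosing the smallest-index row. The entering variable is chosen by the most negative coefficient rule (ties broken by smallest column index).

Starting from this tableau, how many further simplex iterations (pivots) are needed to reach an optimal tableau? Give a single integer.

1

pivot: x in, s3 out → z = 157/33
No improving column remains; optimal.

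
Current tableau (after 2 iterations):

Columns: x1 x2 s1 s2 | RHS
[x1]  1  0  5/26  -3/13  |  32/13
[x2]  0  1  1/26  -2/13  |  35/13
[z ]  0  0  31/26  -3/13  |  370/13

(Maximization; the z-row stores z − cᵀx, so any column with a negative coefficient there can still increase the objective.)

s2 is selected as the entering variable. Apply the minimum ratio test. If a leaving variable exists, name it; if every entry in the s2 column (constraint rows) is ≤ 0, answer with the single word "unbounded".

s2-column entries: row 1: -3/13, row 2: -2/13. All ≤ 0, so s2 can increase without bound; the LP is unbounded in this direction.

unbounded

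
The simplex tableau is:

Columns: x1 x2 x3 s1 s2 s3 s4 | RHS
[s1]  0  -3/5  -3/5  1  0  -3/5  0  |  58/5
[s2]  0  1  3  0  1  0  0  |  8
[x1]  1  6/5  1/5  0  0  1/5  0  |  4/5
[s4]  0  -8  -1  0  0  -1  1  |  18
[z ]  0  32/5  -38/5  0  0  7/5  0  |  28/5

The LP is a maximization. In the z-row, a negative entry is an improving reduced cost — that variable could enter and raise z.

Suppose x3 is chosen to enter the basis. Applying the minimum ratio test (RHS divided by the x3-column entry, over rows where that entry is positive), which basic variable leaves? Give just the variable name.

Ratios: row 1 (s1): entry -3/5 ≤ 0, skip; row 2 (s2): 8/3 = 8/3; row 3 (x1): (4/5)/(1/5) = 4; row 4 (s4): entry -1 ≤ 0, skip.
Minimum ratio 8/3 is in the s2 row, so s2 leaves.

s2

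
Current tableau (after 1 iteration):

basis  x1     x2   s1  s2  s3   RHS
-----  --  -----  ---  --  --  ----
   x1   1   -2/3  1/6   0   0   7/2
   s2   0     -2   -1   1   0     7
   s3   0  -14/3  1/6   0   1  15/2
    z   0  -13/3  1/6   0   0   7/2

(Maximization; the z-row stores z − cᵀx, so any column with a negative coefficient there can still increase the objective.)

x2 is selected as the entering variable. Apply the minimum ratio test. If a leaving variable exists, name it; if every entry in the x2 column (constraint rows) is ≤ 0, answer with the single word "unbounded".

unbounded

x2-column entries: row 1: -2/3, row 2: -2, row 3: -14/3. All ≤ 0, so x2 can increase without bound; the LP is unbounded in this direction.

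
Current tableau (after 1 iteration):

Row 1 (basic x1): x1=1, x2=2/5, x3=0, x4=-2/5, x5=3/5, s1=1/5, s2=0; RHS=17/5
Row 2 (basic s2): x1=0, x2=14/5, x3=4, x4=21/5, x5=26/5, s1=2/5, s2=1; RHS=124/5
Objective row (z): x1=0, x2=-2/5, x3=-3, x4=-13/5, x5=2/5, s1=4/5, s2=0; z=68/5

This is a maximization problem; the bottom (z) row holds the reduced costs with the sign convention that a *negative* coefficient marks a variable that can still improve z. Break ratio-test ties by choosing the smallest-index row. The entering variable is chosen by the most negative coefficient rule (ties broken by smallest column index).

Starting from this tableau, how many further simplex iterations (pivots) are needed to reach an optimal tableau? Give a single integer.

pivot: x3 in, s2 out → z = 161/5
No improving column remains; optimal.

1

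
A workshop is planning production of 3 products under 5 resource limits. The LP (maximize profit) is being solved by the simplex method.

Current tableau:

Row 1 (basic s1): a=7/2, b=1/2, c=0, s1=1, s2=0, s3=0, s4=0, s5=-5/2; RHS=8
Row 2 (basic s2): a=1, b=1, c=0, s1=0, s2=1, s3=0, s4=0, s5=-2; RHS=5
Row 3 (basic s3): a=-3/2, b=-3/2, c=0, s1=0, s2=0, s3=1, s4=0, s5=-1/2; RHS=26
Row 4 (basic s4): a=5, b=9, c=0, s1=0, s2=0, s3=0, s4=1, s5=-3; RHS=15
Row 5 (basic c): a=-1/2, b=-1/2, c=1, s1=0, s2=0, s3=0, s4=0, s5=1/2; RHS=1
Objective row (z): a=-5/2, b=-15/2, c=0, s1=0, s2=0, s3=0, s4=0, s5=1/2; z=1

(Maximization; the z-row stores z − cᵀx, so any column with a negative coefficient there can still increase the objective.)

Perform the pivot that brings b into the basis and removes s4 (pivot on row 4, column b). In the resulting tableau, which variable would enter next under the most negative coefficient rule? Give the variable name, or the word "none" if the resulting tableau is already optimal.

Pivot element 9. New z-row = old z-row − (-15/2)·(row 4/9).
Updated z-row coefficients: a: 5/3, b: 0, c: 0, s1: 0, s2: 0, s3: 0, s4: 5/6, s5: -2.
The most negative is -2 in column s5, so s5 would enter next.

s5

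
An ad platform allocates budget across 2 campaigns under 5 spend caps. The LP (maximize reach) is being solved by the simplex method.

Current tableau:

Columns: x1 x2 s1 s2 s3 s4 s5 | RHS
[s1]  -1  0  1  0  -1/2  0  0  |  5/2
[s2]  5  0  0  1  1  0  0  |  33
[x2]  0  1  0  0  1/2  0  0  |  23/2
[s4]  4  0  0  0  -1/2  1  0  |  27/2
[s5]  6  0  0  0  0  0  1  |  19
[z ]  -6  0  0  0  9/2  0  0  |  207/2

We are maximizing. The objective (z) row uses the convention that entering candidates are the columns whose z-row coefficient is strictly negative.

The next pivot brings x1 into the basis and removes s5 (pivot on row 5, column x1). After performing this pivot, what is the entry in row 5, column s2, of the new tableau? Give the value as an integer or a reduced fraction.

0

Pivot element is row 5, column x1: 6.
Normalize row 5: new (row 5, s2) = 0/6 = 0.
Row 5 is the pivot row, so the entry is 0.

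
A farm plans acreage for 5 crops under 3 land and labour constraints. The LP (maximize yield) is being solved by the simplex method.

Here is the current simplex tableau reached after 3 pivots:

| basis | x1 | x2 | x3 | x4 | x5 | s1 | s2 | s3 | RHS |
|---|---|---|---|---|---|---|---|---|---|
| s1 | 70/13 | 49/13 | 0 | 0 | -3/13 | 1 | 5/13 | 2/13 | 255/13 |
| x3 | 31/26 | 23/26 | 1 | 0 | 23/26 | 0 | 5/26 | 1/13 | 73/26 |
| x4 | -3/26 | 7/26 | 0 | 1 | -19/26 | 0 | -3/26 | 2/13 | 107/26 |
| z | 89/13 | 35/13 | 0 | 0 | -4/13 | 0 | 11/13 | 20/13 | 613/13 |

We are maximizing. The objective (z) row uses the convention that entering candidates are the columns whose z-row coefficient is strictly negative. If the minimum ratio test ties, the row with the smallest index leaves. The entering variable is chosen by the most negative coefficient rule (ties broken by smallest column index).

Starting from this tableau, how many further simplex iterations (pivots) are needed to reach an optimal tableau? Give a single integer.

pivot: x5 in, x3 out → z = 1107/23
No improving column remains; optimal.

1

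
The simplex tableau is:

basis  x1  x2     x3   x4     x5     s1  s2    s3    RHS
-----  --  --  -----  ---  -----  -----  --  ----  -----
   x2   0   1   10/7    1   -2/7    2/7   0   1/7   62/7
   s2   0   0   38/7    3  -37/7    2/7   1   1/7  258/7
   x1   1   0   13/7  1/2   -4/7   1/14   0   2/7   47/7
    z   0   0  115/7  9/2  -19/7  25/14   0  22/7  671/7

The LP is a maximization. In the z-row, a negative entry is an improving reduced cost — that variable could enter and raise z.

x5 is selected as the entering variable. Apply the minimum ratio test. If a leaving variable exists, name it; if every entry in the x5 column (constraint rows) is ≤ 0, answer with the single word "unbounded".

unbounded

x5-column entries: row 1: -2/7, row 2: -37/7, row 3: -4/7. All ≤ 0, so x5 can increase without bound; the LP is unbounded in this direction.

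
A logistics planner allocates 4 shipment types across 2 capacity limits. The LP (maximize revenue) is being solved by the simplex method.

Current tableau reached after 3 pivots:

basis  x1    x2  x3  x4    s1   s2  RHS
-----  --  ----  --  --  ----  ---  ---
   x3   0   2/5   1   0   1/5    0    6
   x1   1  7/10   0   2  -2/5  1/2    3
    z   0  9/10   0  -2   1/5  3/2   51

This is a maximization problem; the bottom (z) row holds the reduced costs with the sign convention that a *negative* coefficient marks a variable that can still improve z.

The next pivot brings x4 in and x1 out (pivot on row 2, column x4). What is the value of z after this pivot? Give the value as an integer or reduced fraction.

54

Minimum ratio for x4: 3/2 = 3/2.
z changes by −(z-row coeff of x4)·ratio = −(-2)·(3/2) = 3.
New z = 51 + 3 = 54.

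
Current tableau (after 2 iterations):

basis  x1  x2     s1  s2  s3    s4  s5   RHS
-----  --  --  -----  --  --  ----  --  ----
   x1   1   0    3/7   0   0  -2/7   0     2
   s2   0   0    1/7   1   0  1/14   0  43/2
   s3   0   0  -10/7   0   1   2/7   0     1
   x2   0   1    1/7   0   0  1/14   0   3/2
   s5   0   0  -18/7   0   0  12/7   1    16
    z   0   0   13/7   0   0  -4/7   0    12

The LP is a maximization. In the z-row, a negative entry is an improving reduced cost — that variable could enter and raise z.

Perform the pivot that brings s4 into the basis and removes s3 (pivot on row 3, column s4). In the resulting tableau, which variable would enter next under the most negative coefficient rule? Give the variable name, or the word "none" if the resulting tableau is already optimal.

s1

Pivot element 2/7. New z-row = old z-row − (-4/7)·(row 3/(2/7)).
Updated z-row coefficients: x1: 0, x2: 0, s1: -1, s2: 0, s3: 2, s4: 0, s5: 0.
The most negative is -1 in column s1, so s1 would enter next.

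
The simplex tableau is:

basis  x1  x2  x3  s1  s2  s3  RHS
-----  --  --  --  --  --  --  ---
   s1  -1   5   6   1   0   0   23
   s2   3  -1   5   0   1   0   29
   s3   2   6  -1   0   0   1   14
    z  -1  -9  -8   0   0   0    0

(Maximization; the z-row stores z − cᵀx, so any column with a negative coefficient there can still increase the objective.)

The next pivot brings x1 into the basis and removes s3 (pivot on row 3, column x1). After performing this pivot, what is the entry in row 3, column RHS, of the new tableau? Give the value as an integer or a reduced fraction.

Pivot element is row 3, column x1: 2.
Normalize row 3: new (row 3, RHS) = 14/2 = 7.
Row 3 is the pivot row, so the entry is 7.

7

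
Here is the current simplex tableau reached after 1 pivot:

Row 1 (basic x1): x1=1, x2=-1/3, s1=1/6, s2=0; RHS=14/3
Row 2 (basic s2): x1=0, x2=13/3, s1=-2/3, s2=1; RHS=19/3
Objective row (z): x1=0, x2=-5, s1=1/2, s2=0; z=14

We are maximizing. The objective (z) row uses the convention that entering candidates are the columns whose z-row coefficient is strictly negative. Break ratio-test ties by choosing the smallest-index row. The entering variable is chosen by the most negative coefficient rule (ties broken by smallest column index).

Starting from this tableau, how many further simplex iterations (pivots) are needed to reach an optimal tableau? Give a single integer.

2

pivot: x2 in, s2 out → z = 277/13
pivot: s1 in, x1 out → z = 100/3
No improving column remains; optimal.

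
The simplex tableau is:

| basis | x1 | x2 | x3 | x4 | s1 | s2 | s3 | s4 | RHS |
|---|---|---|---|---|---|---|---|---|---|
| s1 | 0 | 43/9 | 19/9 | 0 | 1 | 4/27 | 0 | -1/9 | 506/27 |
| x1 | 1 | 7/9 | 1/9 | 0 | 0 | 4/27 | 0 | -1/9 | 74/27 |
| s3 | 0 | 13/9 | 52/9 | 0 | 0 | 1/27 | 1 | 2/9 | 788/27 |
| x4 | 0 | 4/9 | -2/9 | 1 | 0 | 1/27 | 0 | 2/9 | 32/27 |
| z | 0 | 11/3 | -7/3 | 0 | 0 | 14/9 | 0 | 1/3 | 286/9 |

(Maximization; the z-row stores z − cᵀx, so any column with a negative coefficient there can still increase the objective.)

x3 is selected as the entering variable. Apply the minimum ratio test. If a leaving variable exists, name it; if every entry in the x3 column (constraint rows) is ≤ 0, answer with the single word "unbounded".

Ratios: row 1 (s1): (506/27)/(19/9) = 506/57; row 2 (x1): (74/27)/(1/9) = 74/3; row 3 (s3): (788/27)/(52/9) = 197/39; row 4 (x4): entry -2/9 ≤ 0, skip.
Minimum ratio is in the s3 row, so s3 leaves.

s3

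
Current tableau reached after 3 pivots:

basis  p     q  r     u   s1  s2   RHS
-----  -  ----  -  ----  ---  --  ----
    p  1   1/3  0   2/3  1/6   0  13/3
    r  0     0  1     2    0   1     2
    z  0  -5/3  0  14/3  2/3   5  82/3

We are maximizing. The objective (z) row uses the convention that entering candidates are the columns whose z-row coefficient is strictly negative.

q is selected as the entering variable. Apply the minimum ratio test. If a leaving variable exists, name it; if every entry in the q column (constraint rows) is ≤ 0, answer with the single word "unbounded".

Ratios: row 1 (p): (13/3)/(1/3) = 13; row 2 (r): entry 0 ≤ 0, skip.
Minimum ratio is in the p row, so p leaves.

p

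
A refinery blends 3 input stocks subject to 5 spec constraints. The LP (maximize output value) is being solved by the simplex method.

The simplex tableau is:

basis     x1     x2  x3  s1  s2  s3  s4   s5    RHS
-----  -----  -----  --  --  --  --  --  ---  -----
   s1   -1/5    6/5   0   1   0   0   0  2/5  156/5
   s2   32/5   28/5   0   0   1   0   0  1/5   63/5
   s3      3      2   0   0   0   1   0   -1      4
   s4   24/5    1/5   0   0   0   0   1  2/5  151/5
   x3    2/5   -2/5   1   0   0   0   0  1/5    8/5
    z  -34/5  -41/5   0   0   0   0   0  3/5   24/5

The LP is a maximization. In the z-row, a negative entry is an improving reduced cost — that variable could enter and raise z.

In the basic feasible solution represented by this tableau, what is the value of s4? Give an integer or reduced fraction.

s4 is basic (row 4); its value is the RHS of that row: 151/5.

151/5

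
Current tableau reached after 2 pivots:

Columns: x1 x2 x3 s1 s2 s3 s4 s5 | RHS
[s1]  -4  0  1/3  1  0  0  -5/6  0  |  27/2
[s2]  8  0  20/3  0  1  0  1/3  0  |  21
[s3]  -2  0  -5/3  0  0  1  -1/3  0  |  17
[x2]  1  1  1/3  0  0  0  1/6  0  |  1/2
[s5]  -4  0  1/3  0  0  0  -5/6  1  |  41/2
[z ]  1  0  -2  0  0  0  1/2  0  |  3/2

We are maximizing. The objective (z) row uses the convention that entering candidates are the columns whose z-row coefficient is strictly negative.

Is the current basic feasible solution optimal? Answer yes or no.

no

Column x3 has objective-row coefficient -2, which is negative; an improving pivot exists, so not yet optimal.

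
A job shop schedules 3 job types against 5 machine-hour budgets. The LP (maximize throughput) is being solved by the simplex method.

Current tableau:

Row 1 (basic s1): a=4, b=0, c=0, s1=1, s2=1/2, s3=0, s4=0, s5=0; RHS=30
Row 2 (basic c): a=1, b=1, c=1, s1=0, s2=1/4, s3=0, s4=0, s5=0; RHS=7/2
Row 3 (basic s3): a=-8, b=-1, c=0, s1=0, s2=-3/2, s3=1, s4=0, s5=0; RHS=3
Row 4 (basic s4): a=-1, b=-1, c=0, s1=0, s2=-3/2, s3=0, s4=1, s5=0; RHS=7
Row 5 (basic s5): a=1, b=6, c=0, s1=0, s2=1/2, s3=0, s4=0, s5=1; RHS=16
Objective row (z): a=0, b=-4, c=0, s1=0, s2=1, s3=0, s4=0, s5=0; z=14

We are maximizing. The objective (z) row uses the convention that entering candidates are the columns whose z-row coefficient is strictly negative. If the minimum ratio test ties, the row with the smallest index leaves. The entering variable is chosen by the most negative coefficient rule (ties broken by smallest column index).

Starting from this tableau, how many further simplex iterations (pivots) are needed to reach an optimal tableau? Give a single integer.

pivot: b in, s5 out → z = 74/3
No improving column remains; optimal.

1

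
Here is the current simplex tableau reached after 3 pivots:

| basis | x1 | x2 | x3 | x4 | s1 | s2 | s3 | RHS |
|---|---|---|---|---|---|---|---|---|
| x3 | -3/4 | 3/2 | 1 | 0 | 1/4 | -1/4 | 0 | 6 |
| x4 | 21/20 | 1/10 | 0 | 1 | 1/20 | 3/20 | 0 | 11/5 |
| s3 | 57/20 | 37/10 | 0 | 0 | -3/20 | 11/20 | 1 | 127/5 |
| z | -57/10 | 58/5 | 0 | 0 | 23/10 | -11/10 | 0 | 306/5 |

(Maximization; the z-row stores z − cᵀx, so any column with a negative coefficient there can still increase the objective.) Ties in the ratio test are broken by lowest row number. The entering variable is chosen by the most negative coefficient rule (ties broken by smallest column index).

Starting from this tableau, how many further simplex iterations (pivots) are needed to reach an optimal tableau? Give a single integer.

pivot: x1 in, x4 out → z = 512/7
pivot: s2 in, x1 out → z = 232/3
No improving column remains; optimal.

2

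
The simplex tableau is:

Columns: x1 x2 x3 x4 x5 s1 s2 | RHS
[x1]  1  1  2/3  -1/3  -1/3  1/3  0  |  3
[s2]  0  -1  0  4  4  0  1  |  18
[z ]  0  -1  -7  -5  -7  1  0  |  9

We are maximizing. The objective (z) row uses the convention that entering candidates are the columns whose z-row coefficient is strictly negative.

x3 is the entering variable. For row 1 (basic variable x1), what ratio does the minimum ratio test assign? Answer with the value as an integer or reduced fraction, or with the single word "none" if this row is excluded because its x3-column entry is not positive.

9/2

Ratio = RHS / (x3 entry) = 3 / (2/3) = 9/2.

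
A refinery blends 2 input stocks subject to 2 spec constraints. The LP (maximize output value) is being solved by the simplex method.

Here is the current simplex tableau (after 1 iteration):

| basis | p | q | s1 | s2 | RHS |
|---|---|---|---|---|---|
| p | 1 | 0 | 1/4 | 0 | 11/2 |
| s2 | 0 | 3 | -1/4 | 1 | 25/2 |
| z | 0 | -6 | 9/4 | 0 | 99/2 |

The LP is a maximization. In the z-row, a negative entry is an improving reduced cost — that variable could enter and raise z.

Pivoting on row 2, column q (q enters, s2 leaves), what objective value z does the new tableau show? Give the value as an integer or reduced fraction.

Minimum ratio for q: (25/2)/3 = 25/6.
z changes by −(z-row coeff of q)·ratio = −(-6)·(25/6) = 25.
New z = 99/2 + 25 = 149/2.

149/2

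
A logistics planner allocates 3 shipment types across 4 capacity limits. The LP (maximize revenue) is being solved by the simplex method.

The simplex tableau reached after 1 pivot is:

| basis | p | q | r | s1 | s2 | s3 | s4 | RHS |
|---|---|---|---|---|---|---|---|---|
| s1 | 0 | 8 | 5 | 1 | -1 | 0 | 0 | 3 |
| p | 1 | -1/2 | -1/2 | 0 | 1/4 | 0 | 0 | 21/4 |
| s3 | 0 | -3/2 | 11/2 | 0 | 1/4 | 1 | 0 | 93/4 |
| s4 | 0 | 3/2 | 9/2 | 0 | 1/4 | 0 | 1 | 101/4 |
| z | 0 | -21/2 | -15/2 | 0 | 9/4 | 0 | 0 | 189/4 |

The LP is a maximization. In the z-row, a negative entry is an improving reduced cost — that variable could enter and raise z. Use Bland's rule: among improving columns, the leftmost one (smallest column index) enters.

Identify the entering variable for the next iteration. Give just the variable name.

Objective-row coefficients: p: 0, q: -21/2, r: -15/2, s1: 0, s2: 9/4, s3: 0, s4: 0.
Improving columns: q, r. Bland's rule picks the smallest column index → q.

q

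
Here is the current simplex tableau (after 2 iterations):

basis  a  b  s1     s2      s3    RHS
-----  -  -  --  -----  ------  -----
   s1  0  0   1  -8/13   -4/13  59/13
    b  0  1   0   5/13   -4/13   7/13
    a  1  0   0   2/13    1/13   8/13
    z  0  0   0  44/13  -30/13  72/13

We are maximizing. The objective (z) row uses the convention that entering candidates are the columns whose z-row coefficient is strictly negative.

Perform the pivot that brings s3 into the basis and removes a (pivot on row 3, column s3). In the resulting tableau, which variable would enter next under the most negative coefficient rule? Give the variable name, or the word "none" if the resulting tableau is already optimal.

Pivot element 1/13. New z-row = old z-row − (-30/13)·(row 3/(1/13)).
Updated z-row coefficients: a: 30, b: 0, s1: 0, s2: 8, s3: 0.
No coefficient is strictly negative; the tableau after this pivot is optimal.

none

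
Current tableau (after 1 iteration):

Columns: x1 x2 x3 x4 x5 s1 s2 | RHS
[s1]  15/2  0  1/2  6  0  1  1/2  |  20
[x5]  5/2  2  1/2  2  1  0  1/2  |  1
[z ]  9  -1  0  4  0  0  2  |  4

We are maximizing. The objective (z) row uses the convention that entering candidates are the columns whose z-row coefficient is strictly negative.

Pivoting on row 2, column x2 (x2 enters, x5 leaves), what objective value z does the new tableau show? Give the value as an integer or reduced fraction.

9/2

Minimum ratio for x2: 1/2 = 1/2.
z changes by −(z-row coeff of x2)·ratio = −(-1)·(1/2) = 1/2.
New z = 4 + (1/2) = 9/2.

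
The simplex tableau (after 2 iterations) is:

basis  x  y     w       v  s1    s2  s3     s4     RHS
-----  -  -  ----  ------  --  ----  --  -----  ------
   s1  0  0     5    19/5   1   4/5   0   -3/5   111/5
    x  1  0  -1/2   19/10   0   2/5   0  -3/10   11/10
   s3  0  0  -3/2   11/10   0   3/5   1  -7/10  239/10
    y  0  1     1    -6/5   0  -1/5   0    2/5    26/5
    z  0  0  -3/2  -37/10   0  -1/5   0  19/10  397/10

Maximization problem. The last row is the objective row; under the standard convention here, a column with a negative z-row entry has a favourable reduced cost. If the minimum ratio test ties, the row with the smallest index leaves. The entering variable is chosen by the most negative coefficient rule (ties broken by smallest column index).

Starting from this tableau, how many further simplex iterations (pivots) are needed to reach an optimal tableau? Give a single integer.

2

pivot: v in, x out → z = 795/19
pivot: w in, s1 out → z = 2855/57
No improving column remains; optimal.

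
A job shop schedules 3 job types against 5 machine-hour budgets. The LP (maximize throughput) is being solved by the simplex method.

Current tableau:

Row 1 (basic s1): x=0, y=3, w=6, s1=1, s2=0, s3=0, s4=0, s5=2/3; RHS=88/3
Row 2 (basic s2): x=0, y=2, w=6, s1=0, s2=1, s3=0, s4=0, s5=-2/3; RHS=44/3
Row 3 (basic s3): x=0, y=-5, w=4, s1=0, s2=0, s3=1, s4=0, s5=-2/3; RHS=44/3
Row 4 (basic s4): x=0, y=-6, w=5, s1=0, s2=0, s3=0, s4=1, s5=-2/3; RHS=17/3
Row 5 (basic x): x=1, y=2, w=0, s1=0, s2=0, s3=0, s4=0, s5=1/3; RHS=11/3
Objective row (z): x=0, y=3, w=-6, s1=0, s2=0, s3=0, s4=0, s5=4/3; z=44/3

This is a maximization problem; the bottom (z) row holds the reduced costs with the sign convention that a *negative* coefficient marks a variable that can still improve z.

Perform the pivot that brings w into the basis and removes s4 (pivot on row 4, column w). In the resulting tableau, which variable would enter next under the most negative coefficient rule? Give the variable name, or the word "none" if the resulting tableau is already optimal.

y

Pivot element 5. New z-row = old z-row − (-6)·(row 4/5).
Updated z-row coefficients: x: 0, y: -21/5, w: 0, s1: 0, s2: 0, s3: 0, s4: 6/5, s5: 8/15.
The most negative is -21/5 in column y, so y would enter next.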